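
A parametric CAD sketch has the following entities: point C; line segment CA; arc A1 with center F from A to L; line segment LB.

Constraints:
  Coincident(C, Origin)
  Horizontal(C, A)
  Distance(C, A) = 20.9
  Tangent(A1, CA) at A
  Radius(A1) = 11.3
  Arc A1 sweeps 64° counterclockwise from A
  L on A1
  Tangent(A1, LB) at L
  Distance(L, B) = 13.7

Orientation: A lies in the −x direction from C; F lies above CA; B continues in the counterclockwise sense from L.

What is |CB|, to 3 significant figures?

19.3

C is at the origin; CA is horizontal with |CA| = 20.9 and A on the −x side, so A = (-20.9, 0.00). Tangency of A1 to CA means the radius FA is perpendicular to CA, so F = A + (0, 11.3) = (-20.9, 11.3). On A1, A sits at bearing -90° from F; a 64° counterclockwise sweep puts L at bearing -26°, so L = F + 11.3·(cos -26°, sin -26°) = (-10.7, 6.35). The tangent condition forces FL to be normal to LB, so LB runs along (−sin -26°, cos -26°); with |LB| = 13.7, B = (-4.74, 18.7). Then |CB| = |B − C| = 19.3.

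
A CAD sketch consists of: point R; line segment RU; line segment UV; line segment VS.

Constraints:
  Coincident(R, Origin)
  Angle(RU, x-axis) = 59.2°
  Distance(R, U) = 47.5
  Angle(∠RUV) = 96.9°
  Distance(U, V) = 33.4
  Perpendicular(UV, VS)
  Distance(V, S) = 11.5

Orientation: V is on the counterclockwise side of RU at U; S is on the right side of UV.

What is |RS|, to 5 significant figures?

70.497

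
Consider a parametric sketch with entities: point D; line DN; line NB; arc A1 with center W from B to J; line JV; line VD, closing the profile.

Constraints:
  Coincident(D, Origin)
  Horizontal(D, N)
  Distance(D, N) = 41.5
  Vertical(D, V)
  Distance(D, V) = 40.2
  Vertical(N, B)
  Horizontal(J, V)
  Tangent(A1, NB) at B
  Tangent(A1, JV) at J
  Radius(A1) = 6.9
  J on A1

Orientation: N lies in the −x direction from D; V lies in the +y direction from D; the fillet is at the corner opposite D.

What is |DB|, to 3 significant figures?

53.2

D is at the origin; D and N share the same y with |DN| = 41.5 and N on the −x side, so N = (-41.5, 0.00). D and V share the same x with |DV| = 40.2 and V on the +y side, so V = (0.00, 40.2). The virtual corner opposite D is at (-41.5, 40.2). A1 meets NB tangentially, so WB is at right angles to NB and tangency of A1 to JV means the radius WJ is perpendicular to JV, with radius 6.9, so the center W sits 6.9 in from both sides at W = (-34.6, 33.3). That places the tangent points at B = (-41.5, 33.3) on NB and J = (-34.6, 40.2) on JV. Then |DB| = |B − D| = 53.2.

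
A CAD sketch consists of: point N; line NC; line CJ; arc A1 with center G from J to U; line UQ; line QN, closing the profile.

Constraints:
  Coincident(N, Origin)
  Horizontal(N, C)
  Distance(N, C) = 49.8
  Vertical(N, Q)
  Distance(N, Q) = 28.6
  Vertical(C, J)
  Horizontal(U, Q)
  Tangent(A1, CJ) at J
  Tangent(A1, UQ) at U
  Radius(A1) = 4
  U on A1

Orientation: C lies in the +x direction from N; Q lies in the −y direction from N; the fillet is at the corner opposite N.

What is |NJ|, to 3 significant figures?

55.5

The virtual corner opposite N is at (49.8, -28.6). Tangency of A1 to CJ means the radius GJ is perpendicular to CJ and since A1 is tangent to UQ there, GU ⟂ UQ, with radius 4.0, so the center G sits 4.0 in from both sides at G = (45.8, -24.6). That places the tangent points at J = (49.8, -24.6) on CJ and U = (45.8, -28.6) on UQ. Then |NJ| = |J − N| = 55.5.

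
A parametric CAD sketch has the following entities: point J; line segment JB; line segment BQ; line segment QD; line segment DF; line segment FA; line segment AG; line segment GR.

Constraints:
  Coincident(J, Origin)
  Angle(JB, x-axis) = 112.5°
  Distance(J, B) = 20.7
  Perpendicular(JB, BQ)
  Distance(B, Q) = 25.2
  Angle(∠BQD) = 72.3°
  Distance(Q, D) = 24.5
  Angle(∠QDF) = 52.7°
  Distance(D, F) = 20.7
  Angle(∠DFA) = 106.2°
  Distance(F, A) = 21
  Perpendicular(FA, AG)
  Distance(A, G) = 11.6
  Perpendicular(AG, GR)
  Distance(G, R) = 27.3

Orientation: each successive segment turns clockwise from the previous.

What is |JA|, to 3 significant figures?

36.1

J is at the origin; JB runs at 112.5° with length 20.7, so B = (-7.92, 19.1). JB is perpendicular to BQ, so BQ runs at 22.5°; with |BQ| = 25.2, Q = (15.4, 28.8). ∠BQD = 72.3° gives QD at -85.2° from the x-axis; with |QD| = 24.5, D = (17.4, 4.35). ∠QDF = 52.7° gives DF at 148° from the x-axis; with |DF| = 20.7, F = (-0.0479, 15.5). ∠DFA = 106.2° gives FA at 73.7° from the x-axis; with |FA| = 21.0, A = (5.85, 35.6). Then |JA| = |A − J| = 36.1.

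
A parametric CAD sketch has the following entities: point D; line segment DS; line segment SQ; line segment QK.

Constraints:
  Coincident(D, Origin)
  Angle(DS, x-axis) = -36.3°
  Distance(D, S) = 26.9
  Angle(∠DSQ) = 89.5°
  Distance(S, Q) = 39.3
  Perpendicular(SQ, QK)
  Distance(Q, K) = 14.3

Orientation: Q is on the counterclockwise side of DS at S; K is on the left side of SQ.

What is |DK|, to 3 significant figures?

41.0

D is at the origin; DS runs at -36.3° with length 26.9, so S = 26.9·(cos -36.3°, sin -36.3°) = (21.7, -15.9). ∠DSQ = 89.5°, so SQ runs at -36.3° + (180° − 89.5°) = 54.2° from the x-axis; with |SQ| = 39.3, Q = S + 39.3·(cos 54.2°, sin 54.2°) = (44.7, 15.9). SQ ⟂ QK; with |QK| = 14.3 on the left of SQ, K = Q + 14.3·(-0.811, 0.585) = (33.1, 24.3). Then |DK| = |K − D| = 41.0.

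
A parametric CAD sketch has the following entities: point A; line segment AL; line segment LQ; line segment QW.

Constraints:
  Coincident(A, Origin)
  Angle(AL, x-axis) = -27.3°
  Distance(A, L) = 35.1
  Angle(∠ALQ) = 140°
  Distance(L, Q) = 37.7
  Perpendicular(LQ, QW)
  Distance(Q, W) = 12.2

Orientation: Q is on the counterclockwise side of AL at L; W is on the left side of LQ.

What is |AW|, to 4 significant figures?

65.41

∠ALQ = 140.0°, so LQ runs at -27.3° + (180° − 140.0°) = 12.70° from the x-axis; with |LQ| = 37.7, Q = L + 37.7·(cos 12.70°, sin 12.70°) = (67.97, -7.810). LQ ⟂ QW; with |QW| = 12.2 on the left of LQ, W = Q + 12.2·(-0.2198, 0.9755) = (65.29, 4.091). Then |AW| = |W − A| = 65.41.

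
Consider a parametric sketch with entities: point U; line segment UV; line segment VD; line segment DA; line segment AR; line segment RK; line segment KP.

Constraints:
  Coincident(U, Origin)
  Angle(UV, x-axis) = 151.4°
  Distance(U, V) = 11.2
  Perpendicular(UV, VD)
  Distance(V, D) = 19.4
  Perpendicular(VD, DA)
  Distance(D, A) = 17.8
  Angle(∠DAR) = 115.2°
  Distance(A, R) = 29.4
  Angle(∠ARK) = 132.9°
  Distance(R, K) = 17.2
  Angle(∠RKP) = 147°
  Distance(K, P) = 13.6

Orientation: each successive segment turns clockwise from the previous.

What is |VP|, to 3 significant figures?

33.5

∠ARK = 132.9° gives RK at -140° from the x-axis; with |RK| = 17.2, K = (0.0658, -26.4). ∠RKP = 147.0° gives KP at -174° from the x-axis; with |KP| = 13.6, P = (-13.4, -28.0). Then |VP| = |P − V| = 33.5.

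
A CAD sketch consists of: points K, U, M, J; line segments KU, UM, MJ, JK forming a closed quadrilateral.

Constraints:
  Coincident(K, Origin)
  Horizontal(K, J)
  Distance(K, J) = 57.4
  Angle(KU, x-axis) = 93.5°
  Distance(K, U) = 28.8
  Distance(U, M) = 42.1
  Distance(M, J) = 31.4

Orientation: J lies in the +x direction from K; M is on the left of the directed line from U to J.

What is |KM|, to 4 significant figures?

48.11

Checks: |UM| = 42.10 ✓; |MJ| = 31.40 ✓.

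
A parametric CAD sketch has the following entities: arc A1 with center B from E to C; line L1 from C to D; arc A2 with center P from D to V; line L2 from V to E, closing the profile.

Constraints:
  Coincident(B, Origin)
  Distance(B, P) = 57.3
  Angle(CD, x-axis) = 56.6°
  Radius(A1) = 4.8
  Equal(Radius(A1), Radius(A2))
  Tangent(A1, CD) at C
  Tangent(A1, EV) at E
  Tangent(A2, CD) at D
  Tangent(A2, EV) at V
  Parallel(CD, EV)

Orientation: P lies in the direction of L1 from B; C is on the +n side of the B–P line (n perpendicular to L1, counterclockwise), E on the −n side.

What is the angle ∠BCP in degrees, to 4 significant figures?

85.21°

B is at the origin and P lies 57.3 along u from B, so P = 57.3·u = (31.54, 47.84). Tangency of A1 to both parallel lines with radius 4.8 puts C and E at B ± 4.8·n: C = (-4.007, 2.642), E = (4.007, -2.642). Then cos ∠BCP = CB·CP / (|CB||CP|), giving 85.21°.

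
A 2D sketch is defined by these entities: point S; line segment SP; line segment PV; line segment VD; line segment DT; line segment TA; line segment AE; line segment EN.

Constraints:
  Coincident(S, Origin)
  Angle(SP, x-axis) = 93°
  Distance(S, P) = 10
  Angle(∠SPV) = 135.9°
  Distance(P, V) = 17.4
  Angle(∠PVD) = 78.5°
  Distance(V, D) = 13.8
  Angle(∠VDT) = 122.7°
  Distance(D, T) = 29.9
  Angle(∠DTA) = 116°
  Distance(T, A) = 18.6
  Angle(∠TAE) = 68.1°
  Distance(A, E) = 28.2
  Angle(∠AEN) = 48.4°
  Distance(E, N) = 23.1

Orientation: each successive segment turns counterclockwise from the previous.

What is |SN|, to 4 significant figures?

14.87

S is at the origin; SP runs at 93.0° with length 10.0, so P = (-0.5234, 9.986). ∠SPV = 135.9° gives PV at 137.1° from the x-axis; with |PV| = 17.4, V = (-13.27, 21.83). ∠PVD = 78.5° gives VD at -121.4° from the x-axis; with |VD| = 13.8, D = (-20.46, 10.05). ∠VDT = 122.7° gives DT at -64.10° from the x-axis; with |DT| = 29.9, T = (-7.399, -16.84). ∠DTA = 116.0° gives TA at -0.1000° from the x-axis; with |TA| = 18.6, A = (11.20, -16.88). ∠TAE = 68.1° gives AE at 111.8° from the x-axis; with |AE| = 28.2, E = (0.7282, 9.306). ∠AEN = 48.4° gives EN at -116.6° from the x-axis; with |EN| = 23.1, N = (-9.615, -11.35). Then |SN| = |N − S| = 14.87.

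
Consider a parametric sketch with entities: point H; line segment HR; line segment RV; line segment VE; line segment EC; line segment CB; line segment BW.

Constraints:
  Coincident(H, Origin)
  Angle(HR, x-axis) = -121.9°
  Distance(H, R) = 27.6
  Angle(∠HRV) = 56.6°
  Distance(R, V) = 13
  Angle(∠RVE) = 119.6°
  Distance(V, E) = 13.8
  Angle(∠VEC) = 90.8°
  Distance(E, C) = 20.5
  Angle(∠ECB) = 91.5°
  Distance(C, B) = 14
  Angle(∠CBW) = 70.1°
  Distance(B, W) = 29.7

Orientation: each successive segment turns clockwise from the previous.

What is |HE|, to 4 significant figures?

11.97

∠HRV = 56.6° gives RV at 114.7° from the x-axis; with |RV| = 13.0, V = (-20.02, -11.62). ∠RVE = 119.6° gives VE at 54.30° from the x-axis; with |VE| = 13.8, E = (-11.96, -0.4143). Then |HE| = |E − H| = 11.97.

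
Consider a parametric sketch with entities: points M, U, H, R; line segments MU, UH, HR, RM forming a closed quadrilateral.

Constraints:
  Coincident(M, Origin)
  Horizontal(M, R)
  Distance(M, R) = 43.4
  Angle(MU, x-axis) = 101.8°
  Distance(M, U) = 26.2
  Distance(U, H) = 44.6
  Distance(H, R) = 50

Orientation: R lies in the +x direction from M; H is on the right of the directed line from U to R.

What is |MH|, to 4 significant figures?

19.11

M is at the origin; MR is horizontal with |MR| = 43.4 and R in +x, so R = (43.4, 0). MU runs at 101.8° with |MU| = 26.2, so U = (-5.358, 25.65). H is determined by |UH| = 44.6 and |HR| = 50.0 together: it lies at the intersection of circle(U, 44.6) and circle(R, 50.0). With |UR| = 55.09, the foot of the radical line on UR is 22.91 from U and the perpendicular offset is √(44.6² − 22.91²) = 38.27. Taking the right-of-UR solution: H = (-2.896, -18.89).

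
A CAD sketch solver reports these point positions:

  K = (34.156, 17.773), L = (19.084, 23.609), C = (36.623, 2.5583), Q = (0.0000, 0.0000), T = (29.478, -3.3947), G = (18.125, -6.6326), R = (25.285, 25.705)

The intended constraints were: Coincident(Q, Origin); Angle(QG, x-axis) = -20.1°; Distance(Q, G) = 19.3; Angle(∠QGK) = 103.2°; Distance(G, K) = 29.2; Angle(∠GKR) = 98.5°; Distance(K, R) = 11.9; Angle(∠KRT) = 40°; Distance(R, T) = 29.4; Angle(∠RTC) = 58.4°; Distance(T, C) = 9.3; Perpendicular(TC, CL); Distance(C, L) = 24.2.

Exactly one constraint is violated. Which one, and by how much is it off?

Distance(C, L) = 24.2 — off by 3.20.

Q = (0.00, 0.00) ✓; QG at -20.10° ✓; |QG| = 19.30 ✓; ∠QGK = 103.2° ✓; |GK| = 29.20 ✓; ∠GKR = 98.50° ✓; |KR| = 11.90 ✓; ∠KRT = 40.00° ✓; |RT| = 29.40 ✓; ∠RTC = 58.40° ✓; |TC| = 9.300 ✓; ∠(TC, CL) = 90.00° ✓; |CL| = 27.40 ✗.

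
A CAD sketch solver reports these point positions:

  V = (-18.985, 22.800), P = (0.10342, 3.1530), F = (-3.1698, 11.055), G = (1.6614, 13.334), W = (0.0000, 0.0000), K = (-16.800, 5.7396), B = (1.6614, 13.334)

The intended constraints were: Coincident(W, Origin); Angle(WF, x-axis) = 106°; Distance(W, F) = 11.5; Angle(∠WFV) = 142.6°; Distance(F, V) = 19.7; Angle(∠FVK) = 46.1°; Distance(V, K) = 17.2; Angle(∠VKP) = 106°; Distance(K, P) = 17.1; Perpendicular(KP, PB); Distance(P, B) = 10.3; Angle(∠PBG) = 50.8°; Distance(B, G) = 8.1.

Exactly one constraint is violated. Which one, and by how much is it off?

Distance(B, G) = 8.1 — off by 8.10.

W = (0.00, 0.00) ✓; WF at 106.0° ✓; |WF| = 11.50 ✓; ∠WFV = 142.6° ✓; |FV| = 19.70 ✓; ∠FVK = 46.10° ✓; |VK| = 17.20 ✓; ∠VKP = 106.0° ✓; |KP| = 17.10 ✓; ∠(KP, PB) = 90.00° ✓; |PB| = 10.30 ✓; ∠PBG = 50.80° ✓; |BG| = 0.000 ✗.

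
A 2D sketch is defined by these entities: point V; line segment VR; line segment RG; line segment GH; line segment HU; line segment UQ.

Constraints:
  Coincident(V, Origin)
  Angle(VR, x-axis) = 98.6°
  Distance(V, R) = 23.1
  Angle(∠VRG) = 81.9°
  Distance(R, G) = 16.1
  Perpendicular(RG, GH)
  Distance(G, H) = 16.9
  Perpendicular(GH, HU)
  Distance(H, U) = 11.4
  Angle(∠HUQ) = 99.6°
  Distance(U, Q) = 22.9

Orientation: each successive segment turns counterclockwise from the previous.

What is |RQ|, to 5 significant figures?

5.7472

The perpendicularity gives HU at right angles to GH, so HU runs at 16.700°; with |HU| = 11.4, U = (-3.0996, 5.3025). ∠HUQ = 99.6° gives UQ at 97.100° from the x-axis; with |UQ| = 22.9, Q = (-5.9301, 28.027). Then |RQ| = |Q − R| = 5.7472.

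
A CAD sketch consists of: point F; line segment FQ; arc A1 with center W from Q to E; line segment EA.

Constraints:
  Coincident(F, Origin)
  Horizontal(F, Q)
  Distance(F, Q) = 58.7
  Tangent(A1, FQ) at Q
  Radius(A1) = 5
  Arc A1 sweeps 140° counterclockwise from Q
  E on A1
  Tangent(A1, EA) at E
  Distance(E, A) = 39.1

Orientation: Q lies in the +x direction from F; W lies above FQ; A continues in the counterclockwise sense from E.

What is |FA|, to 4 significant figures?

46.64

F is at the origin; FQ is horizontal with |FQ| = 58.7 and Q on the +x side, so Q = (58.70, 0.000). Since A1 is tangent to FQ there, WQ ⟂ FQ, so W = Q + (0, 5) = (58.70, 5.000). On A1, Q sits at bearing -90° from W; a 140° counterclockwise sweep puts E at bearing 50°, so E = W + 5.0·(cos 50°, sin 50°) = (61.91, 8.830). The tangent condition forces WE to be normal to EA, so EA runs along (−sin 50°, cos 50°); with |EA| = 39.1, A = (31.96, 33.96). Then |FA| = |A − F| = 46.64.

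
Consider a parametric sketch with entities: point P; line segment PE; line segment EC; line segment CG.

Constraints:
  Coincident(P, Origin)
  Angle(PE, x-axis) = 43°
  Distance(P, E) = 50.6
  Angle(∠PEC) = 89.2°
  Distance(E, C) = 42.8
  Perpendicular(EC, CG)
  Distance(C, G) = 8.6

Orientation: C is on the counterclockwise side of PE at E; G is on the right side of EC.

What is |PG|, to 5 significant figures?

72.636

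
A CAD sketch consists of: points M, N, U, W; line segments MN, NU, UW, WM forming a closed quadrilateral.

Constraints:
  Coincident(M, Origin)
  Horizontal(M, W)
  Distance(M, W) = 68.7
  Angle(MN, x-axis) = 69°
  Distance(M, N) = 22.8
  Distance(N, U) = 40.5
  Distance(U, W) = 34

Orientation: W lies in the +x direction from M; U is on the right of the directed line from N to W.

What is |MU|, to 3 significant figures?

36.7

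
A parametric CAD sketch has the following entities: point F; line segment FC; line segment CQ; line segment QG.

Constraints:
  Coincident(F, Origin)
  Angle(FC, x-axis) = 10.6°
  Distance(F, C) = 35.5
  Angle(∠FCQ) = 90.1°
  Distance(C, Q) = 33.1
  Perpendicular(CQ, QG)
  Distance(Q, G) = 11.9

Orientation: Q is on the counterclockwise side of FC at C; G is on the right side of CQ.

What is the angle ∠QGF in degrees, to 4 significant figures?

34.98°

F is at the origin; FC runs at 10.6° with length 35.5, so C = 35.5·(cos 10.6°, sin 10.6°) = (34.89, 6.530). ∠FCQ = 90.1°, so CQ runs at 10.6° + (180° − 90.1°) = 100.5° from the x-axis; with |CQ| = 33.1, Q = C + 33.1·(cos 100.5°, sin 100.5°) = (28.86, 39.08). CQ is perpendicular to QG; with |QG| = 11.9 on the right of CQ, G = Q + 11.9·(0.9833, 0.1822) = (40.56, 41.24). Then cos ∠QGF = GQ·GF / (|GQ||GF|), giving 34.98°.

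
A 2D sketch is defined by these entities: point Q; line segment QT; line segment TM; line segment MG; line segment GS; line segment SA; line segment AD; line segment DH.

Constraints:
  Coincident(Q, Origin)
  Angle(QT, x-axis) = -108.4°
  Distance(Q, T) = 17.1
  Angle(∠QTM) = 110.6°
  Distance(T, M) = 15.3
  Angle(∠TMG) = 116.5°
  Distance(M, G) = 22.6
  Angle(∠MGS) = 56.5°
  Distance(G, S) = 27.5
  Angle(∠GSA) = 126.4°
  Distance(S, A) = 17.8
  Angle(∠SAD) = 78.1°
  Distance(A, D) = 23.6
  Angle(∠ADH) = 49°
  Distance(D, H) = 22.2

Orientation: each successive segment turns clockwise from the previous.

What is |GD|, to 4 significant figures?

29.27

Q is at the origin; QT runs at -108.4° with length 17.1, so T = (-5.398, -16.23). ∠QTM = 110.6° gives TM at -177.8° from the x-axis; with |TM| = 15.3, M = (-20.69, -16.81). ∠TMG = 116.5° gives MG at 118.7° from the x-axis; with |MG| = 22.6, G = (-31.54, 3.010). ∠MGS = 56.5° gives GS at -4.800° from the x-axis; with |GS| = 27.5, S = (-4.136, 0.7092). ∠GSA = 126.4° gives SA at -58.40° from the x-axis; with |SA| = 17.8, A = (5.191, -14.45). ∠SAD = 78.1° gives AD at -160.3° from the x-axis; with |AD| = 23.6, D = (-17.03, -22.41). Then |GD| = |D − G| = 29.27.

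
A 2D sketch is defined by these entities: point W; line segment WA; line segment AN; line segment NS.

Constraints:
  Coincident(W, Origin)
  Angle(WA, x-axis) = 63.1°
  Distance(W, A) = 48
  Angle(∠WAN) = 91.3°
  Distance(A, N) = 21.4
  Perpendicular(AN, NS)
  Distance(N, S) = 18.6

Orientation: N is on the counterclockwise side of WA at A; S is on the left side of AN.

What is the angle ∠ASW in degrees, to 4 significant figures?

93.57°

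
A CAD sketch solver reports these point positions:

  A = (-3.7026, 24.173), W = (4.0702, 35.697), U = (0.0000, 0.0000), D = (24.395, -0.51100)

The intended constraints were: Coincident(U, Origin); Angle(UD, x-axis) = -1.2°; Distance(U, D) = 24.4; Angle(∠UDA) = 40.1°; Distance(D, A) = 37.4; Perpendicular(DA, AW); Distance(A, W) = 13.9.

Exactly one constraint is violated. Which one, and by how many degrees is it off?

Perpendicular(DA, AW) — off by 7.30°.

U = (0.00, 0.00) ✓; UD at -1.200° ✓; |UD| = 24.40 ✓; ∠UDA = 40.10° ✓; |DA| = 37.40 ✓; ∠(DA, AW) = 82.70° ✗; |AW| = 13.90 ✓.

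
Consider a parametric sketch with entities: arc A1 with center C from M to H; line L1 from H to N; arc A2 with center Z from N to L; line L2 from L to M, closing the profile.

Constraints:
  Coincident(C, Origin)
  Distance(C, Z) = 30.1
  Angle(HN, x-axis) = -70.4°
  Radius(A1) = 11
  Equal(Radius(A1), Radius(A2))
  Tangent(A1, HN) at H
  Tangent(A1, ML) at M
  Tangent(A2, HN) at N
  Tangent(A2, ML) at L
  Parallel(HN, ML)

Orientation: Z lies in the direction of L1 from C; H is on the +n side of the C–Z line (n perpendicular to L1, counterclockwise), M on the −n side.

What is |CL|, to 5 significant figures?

32.047

The slot axis is L1's direction at -70.4°, so u = (cos -70.4°, sin -70.4°) = (0.33545, -0.94206) and n = (−sin -70.4°, cos -70.4°) = (0.94206, 0.33545). C is at the origin and Z lies 30.1 along u from C, so Z = 30.1·u = (10.097, -28.356). Tangency of A1 to both parallel lines with radius 11.0 puts H and M at C ± 11.0·n: H = (10.363, 3.6900), M = (-10.363, -3.6900). Equal radii place N and L the same way about Z: N = Z + 11.0·n = (20.460, -24.666), L = Z − 11.0·n = (-0.26554, -32.046). Then |CL| = |L − C| = 32.047.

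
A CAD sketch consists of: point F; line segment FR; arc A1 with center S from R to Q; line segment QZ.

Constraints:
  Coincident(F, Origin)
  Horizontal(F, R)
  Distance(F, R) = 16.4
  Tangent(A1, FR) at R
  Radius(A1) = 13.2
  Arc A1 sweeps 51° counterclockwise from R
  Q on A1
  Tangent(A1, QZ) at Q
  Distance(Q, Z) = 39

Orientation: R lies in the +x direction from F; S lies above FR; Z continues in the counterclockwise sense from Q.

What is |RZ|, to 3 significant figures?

49.5

On A1, R sits at bearing -90° from S; a 51° counterclockwise sweep puts Q at bearing -39°, so Q = S + 13.2·(cos -39°, sin -39°) = (26.7, 4.89). Tangency of A1 to QZ means the radius SQ is perpendicular to QZ, so QZ runs along (−sin -39°, cos -39°); with |QZ| = 39.0, Z = (51.2, 35.2). Then |RZ| = |Z − R| = 49.5.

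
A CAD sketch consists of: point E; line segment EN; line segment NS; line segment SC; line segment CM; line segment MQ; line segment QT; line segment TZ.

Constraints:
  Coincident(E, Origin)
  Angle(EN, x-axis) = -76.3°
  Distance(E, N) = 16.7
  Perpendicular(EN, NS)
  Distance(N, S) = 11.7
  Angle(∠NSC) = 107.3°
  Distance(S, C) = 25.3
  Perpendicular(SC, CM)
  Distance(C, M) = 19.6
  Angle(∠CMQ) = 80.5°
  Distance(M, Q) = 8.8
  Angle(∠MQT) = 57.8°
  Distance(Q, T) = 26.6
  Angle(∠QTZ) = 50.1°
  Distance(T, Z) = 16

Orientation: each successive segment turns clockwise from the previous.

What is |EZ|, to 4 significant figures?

24.27

∠MQT = 57.8° gives QT at 169.3° from the x-axis; with |QT| = 26.6, T = (-26.55, 9.536). ∠QTZ = 50.1° gives TZ at 39.40° from the x-axis; with |TZ| = 16.0, Z = (-14.19, 19.69). Then |EZ| = |Z − E| = 24.27.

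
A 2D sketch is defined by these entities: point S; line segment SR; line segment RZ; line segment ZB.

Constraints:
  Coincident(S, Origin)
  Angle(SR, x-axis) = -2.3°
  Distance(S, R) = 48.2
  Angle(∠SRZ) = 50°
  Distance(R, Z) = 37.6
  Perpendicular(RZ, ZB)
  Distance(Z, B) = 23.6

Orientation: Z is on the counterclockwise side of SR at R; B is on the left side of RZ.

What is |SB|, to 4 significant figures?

14.88

∠SRZ = 50.0°, so RZ runs at -2.3° + (180° − 50.0°) = 127.7° from the x-axis; with |RZ| = 37.6, Z = R + 37.6·(cos 127.7°, sin 127.7°) = (25.17, 27.82). RZ ⟂ ZB; with |ZB| = 23.6 on the left of RZ, B = Z + 23.6·(-0.7912, -0.6115) = (6.495, 13.38). Then |SB| = |B − S| = 14.88.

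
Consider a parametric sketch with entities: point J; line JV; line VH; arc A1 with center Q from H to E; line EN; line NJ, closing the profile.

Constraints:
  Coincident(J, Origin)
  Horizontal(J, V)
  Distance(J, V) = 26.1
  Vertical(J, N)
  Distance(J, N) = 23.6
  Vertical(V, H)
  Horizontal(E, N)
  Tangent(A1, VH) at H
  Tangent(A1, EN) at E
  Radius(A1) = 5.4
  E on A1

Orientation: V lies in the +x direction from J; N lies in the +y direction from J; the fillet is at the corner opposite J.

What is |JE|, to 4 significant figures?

31.39

The virtual corner opposite J is at (26.10, 23.60). Tangency of A1 to VH means the radius QH is perpendicular to VH and the tangent condition forces QE to be normal to EN, with radius 5.4, so the center Q sits 5.4 in from both sides at Q = (20.70, 18.20). That places the tangent points at H = (26.10, 18.20) on VH and E = (20.70, 23.60) on EN. Then |JE| = |E − J| = 31.39.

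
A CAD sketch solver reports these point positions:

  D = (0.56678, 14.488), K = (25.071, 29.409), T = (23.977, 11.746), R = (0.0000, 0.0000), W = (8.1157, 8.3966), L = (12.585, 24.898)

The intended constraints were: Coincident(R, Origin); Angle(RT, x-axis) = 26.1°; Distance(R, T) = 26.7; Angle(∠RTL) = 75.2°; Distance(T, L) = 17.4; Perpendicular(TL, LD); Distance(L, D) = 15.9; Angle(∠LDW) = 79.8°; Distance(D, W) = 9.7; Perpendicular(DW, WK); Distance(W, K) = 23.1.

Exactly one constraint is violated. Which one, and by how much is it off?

Distance(W, K) = 23.1 — off by 3.90.

R = (0.00, 0.00) ✓; RT at 26.10° ✓; |RT| = 26.70 ✓; ∠RTL = 75.20° ✓; |TL| = 17.40 ✓; ∠(TL, LD) = 90.00° ✓; |LD| = 15.90 ✓; ∠LDW = 79.80° ✓; |DW| = 9.700 ✓; ∠(DW, WK) = 90.00° ✓; |WK| = 27.00 ✗.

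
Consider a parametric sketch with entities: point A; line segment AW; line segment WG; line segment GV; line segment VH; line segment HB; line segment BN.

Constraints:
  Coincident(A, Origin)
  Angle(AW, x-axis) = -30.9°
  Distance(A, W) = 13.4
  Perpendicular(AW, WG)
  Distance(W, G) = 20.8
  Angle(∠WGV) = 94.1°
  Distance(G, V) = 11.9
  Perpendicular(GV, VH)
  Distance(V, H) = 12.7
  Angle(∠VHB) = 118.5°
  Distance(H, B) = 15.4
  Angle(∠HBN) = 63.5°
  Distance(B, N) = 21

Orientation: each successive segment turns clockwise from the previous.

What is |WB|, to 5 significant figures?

0.71375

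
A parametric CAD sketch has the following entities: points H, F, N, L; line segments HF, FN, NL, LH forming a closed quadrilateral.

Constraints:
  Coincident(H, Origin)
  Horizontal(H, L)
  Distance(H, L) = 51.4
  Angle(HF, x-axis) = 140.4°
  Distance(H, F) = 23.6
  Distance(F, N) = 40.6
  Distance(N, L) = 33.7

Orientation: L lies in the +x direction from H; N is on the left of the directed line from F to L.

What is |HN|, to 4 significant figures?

28.15

H is at the origin; H and L share the same y with |HL| = 51.4 and L in +x, so L = (51.4, 0). HF runs at 140.4° with |HF| = 23.6, so F = (-18.18, 15.04). N is determined by |FN| = 40.6 and |NL| = 33.7 together: it lies at the intersection of circle(F, 40.6) and circle(L, 33.7). With |FL| = 71.19, the foot of the radical line on FL is 39.20 from F and the perpendicular offset is √(40.6² − 39.20²) = 10.58. Taking the left-of-FL solution: N = (22.36, 17.10).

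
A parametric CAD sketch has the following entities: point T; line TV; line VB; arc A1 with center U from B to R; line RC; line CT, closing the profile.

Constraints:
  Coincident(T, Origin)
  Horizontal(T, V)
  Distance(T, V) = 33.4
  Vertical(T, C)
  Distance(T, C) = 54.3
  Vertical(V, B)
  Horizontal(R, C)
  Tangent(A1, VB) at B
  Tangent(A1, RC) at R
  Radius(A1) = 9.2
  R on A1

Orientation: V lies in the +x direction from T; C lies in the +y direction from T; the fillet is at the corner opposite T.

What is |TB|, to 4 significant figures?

56.12

T is at the origin; TV is horizontal with |TV| = 33.4 and V on the +x side, so V = (33.40, 0.000). T and C share the same x with |TC| = 54.3 and C on the +y side, so C = (0.000, 54.30). The virtual corner opposite T is at (33.40, 54.30). The tangent condition forces UB to be normal to VB and A1 meets RC tangentially, so UR is at right angles to RC, with radius 9.2, so the center U sits 9.2 in from both sides at U = (24.20, 45.10). That places the tangent points at B = (33.40, 45.10) on VB and R = (24.20, 54.30) on RC. Then |TB| = |B − T| = 56.12.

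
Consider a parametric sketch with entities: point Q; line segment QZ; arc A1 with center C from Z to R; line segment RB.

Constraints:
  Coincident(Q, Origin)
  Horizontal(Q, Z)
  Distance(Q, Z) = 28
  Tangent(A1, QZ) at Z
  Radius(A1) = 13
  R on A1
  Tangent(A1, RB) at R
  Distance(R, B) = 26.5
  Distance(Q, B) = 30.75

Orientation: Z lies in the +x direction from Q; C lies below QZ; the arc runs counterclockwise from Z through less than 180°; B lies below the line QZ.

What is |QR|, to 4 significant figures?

17.90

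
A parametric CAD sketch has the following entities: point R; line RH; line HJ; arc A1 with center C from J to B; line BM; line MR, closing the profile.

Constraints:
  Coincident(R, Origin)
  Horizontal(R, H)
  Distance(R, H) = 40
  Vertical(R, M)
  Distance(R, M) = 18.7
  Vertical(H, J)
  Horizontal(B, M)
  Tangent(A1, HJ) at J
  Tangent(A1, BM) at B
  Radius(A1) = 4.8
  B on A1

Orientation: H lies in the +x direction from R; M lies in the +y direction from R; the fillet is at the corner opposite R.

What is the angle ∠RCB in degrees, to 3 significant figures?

112°

The virtual corner opposite R is at (40.0, 18.7). The tangent condition forces CJ to be normal to HJ and tangency of A1 to BM means the radius CB is perpendicular to BM, with radius 4.8, so the center C sits 4.8 in from both sides at C = (35.2, 13.9). That places the tangent points at J = (40.0, 13.9) on HJ and B = (35.2, 18.7) on BM. Then cos ∠RCB = CR·CB / (|CR||CB|), giving 112°.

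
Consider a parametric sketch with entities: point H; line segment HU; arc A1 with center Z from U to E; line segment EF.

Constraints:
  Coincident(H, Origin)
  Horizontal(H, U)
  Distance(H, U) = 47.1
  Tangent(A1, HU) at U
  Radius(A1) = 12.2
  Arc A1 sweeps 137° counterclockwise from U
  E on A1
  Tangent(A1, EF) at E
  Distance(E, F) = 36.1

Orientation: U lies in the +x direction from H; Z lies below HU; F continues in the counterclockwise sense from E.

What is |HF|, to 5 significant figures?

79.631

H is at the origin; HU is horizontal with |HU| = 47.1 and U on the +x side, so U = (47.100, 0.0000). Tangency of A1 to HU means the radius ZU is perpendicular to HU, so Z = U + (0, -12.2) = (47.100, -12.200). On A1, U sits at bearing 90° from Z; a 137° counterclockwise sweep puts E at bearing 227°, so E = Z + 12.2·(cos 227°, sin 227°) = (38.780, -21.123). The tangent condition forces ZE to be normal to EF, so EF runs along (−sin 227°, cos 227°); with |EF| = 36.1, F = (65.181, -45.743). Then |HF| = |F − H| = 79.631.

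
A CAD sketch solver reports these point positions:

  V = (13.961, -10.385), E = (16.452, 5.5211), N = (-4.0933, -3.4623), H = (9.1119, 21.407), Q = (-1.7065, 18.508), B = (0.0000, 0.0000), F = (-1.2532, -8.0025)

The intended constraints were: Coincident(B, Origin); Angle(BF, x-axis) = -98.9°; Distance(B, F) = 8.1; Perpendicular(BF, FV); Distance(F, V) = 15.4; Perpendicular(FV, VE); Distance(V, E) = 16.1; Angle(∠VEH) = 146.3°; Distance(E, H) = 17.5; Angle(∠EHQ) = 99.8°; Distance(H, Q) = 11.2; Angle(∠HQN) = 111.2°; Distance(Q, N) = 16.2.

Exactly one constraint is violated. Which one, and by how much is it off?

Distance(Q, N) = 16.2 — off by 5.90.

B = (0.00, 0.00) ✓; BF at -98.90° ✓; |BF| = 8.100 ✓; ∠(BF, FV) = 90.00° ✓; |FV| = 15.40 ✓; ∠(FV, VE) = 90.00° ✓; |VE| = 16.10 ✓; ∠VEH = 146.3° ✓; |EH| = 17.50 ✓; ∠EHQ = 99.80° ✓; |HQ| = 11.20 ✓; ∠HQN = 111.2° ✓; |QN| = 22.10 ✗.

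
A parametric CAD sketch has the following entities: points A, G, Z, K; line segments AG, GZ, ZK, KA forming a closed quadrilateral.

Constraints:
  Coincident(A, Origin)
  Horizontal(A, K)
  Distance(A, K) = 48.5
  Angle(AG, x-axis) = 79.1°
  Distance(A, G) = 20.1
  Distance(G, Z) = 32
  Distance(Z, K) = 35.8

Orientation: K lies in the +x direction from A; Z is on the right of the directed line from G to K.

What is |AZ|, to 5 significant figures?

17.720

A is at the origin; A and K share the same y with |AK| = 48.5 and K in +x, so K = (48.5, 0). AG runs at 79.1° with |AG| = 20.1, so G = (3.8008, 19.737). Z is determined by |GZ| = 32.0 and |ZK| = 35.8 together: it lies at the intersection of circle(G, 32.0) and circle(K, 35.8). With |GK| = 48.863, the foot of the radical line on GK is 21.795 from G and the perpendicular offset is √(32.0² − 21.795²) = 23.430. Taking the right-of-GK solution: Z = (14.274, -10.500).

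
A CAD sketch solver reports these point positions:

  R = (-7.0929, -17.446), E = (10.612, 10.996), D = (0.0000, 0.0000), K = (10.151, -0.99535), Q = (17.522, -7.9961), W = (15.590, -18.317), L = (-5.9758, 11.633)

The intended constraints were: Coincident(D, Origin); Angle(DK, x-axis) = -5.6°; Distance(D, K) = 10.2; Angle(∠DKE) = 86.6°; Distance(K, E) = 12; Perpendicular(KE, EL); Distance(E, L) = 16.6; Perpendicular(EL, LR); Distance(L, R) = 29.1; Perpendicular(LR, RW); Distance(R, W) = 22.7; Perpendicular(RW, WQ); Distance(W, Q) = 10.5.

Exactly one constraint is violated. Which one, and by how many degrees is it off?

Perpendicular(RW, WQ) — off by 8.40°.

D = (0.00, 0.00) ✓; DK at -5.600° ✓; |DK| = 10.20 ✓; ∠DKE = 86.60° ✓; |KE| = 12.00 ✓; ∠(KE, EL) = 90.00° ✓; |EL| = 16.60 ✓; ∠(EL, LR) = 90.00° ✓; |LR| = 29.10 ✓; ∠(LR, RW) = 90.00° ✓; |RW| = 22.70 ✓; ∠(RW, WQ) = 81.60° ✗; |WQ| = 10.50 ✓.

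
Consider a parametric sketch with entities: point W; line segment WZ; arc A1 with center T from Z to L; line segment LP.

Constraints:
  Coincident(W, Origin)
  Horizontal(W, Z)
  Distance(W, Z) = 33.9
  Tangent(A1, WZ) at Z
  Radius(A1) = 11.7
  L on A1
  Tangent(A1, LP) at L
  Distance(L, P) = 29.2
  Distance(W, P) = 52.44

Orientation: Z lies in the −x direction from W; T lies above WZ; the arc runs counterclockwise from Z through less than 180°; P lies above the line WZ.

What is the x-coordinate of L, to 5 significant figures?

-22.595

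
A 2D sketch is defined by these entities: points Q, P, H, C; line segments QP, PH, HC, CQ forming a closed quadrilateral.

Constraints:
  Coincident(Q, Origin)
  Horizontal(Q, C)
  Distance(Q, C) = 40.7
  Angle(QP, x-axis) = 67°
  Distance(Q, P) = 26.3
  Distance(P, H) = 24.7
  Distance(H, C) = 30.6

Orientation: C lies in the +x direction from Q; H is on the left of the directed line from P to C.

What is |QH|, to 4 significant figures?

45.52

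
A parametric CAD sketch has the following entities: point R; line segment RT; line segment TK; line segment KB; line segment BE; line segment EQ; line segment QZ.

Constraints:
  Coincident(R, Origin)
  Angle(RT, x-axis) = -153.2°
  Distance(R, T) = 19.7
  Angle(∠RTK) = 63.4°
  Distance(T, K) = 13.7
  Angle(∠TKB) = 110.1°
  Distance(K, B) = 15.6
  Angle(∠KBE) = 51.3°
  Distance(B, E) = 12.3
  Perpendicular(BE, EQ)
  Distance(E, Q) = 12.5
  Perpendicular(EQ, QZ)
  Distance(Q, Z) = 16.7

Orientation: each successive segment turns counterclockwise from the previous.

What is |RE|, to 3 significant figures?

7.03

R is at the origin; RT runs at -153.2° with length 19.7, so T = (-17.6, -8.88). ∠RTK = 63.4° gives TK at -36.6° from the x-axis; with |TK| = 13.7, K = (-6.59, -17.1). ∠TKB = 110.1° gives KB at 33.3° from the x-axis; with |KB| = 15.6, B = (6.45, -8.49). ∠KBE = 51.3° gives BE at 162° from the x-axis; with |BE| = 12.3, E = (-5.24, -4.68). Then |RE| = |E − R| = 7.03.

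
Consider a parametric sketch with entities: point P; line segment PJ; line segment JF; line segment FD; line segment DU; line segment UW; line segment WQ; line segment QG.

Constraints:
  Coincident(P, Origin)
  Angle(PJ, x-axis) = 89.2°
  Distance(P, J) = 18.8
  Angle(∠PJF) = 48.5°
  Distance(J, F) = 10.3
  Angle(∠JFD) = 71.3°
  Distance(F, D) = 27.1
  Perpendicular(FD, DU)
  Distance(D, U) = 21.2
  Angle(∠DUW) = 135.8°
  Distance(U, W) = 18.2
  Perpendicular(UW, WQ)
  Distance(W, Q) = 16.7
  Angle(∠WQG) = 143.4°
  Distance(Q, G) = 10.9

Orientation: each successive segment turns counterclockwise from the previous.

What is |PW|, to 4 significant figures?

40.84

P is at the origin; PJ runs at 89.2° with length 18.8, so J = (0.2625, 18.80). ∠PJF = 48.5° gives JF at -139.3° from the x-axis; with |JF| = 10.3, F = (-7.546, 12.08). ∠JFD = 71.3° gives FD at -30.60° from the x-axis; with |FD| = 27.1, D = (15.78, -1.713). FD is perpendicular to DU, so DU runs at 59.40°; with |DU| = 21.2, U = (26.57, 16.53). ∠DUW = 135.8° gives UW at 103.6° from the x-axis; with |UW| = 18.2, W = (22.29, 34.22). Then |PW| = |W − P| = 40.84.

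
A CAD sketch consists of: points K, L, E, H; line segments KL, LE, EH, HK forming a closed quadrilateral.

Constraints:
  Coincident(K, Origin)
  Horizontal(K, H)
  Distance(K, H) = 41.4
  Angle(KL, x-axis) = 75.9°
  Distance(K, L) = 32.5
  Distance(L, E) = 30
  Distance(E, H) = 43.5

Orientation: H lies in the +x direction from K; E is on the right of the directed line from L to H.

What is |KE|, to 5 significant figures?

3.7652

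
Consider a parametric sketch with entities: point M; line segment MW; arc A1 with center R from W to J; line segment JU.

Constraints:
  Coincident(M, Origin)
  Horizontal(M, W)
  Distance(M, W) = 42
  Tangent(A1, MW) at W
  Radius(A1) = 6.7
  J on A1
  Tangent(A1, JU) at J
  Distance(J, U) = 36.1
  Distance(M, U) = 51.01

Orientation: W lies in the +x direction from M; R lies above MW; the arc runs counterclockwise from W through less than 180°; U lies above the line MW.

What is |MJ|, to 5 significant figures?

48.854

Checks: |RJ| = 6.700 ✓; ∠(RJ, JU) = 90.00° ✓; |JU| = 36.10 ✓; |MU| = 51.01 ✓.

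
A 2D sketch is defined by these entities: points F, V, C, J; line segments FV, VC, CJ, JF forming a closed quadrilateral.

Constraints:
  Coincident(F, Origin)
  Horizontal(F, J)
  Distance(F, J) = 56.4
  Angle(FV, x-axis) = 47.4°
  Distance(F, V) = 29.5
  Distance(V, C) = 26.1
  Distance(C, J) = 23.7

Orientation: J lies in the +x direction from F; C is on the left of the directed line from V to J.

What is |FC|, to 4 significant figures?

50.76

Checks: F = (0.00, 0.00) ✓; |VC| = 26.10 ✓; |CJ| = 23.70 ✓.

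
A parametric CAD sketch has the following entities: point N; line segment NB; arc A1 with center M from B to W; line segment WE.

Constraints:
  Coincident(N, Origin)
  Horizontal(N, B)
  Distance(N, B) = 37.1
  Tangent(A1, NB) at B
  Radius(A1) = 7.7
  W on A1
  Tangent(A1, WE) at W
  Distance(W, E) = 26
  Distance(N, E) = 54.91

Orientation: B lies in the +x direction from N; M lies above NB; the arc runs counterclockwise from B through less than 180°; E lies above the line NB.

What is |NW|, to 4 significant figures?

45.53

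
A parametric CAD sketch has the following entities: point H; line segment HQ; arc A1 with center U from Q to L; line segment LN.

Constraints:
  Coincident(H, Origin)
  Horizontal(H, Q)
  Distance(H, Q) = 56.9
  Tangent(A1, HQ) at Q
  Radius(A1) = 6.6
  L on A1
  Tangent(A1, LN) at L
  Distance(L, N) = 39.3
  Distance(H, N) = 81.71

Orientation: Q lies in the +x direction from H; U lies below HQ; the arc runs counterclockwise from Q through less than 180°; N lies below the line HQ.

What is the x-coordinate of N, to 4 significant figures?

68.35

Checks: |UL| = 6.600 ✓; ∠(UL, LN) = 90.00° ✓; |LN| = 39.30 ✓; |HN| = 81.71 ✓.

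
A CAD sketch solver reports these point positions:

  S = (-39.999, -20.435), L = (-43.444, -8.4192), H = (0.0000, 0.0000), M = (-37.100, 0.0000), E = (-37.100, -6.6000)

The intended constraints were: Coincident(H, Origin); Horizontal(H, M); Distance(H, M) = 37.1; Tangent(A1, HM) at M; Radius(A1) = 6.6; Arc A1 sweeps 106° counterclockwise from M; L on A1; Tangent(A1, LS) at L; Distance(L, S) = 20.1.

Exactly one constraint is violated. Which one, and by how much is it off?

Distance(L, S) = 20.1 — off by 7.60.

H = (0.00, 0.00) ✓; H.y = 0.00, M.y = 0.00 ✓; |HM| = 37.10 ✓; ∠(EM, MH) = 90.00° ✓; |EM| = 6.600 ✓; bearing(E→L) − bearing(E→M) = 106.0° ✓; |EL| = 6.600 ✓; ∠(EL, LS) = 90.00° ✓; |LS| = 12.50 ✗.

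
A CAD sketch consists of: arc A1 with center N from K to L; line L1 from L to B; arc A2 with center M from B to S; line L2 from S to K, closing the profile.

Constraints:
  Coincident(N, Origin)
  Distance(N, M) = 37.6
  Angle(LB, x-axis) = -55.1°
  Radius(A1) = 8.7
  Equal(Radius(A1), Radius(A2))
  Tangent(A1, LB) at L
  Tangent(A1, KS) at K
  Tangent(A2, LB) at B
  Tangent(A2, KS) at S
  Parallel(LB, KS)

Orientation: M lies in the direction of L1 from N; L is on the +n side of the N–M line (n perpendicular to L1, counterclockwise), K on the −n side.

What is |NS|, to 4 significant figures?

38.59

Tangency of A1 to both parallel lines with radius 8.7 puts L and K at N ± 8.7·n: L = (7.135, 4.978), K = (-7.135, -4.978). Equal radii place B and S the same way about M: B = M + 8.7·n = (28.65, -25.86), S = M − 8.7·n = (14.38, -35.82). Then |NS| = |S − N| = 38.59.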